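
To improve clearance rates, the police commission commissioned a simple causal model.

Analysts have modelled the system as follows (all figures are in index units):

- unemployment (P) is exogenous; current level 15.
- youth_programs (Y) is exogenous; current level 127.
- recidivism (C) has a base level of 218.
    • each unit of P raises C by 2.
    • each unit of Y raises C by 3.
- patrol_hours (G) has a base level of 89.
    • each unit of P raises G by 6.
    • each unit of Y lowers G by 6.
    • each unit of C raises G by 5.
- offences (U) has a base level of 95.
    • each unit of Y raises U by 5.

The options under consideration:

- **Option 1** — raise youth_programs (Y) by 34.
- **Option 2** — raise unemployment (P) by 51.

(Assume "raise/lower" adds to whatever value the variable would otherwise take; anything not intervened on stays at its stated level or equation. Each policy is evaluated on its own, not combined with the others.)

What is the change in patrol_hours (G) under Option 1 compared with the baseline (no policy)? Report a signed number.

306

Baseline:
  P = 15
  Y = 127
  C = 218 + 2·15 + 3·127 = 629
  G = 89 + 6·15 − 6·127 + 5·629 = 2562
Option 1 (Y + 34):
  P = 15
  Y = 127 + 34 = 161
  C = 218 + 2·15 + 3·161 = 731
  G = 89 + 6·15 − 6·161 + 5·731 = 2868
Change in G: 2868 − 2562 = 306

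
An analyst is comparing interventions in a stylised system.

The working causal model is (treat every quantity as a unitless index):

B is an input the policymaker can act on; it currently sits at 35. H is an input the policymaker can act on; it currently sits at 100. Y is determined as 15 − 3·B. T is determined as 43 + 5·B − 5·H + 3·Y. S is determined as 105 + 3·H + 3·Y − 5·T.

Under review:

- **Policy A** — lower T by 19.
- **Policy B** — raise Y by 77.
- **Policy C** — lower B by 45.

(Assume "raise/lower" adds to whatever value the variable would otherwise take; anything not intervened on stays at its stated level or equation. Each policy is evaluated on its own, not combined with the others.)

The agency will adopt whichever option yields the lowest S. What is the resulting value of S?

Policy A (T − 19):
  B = 35
  H = 100
  Y = 15 − 3·35 = -90
  T = 43 + 5·35 − 5·100 + 3·(-90) (−19 from intervention) = -571
  S = 105 + 3·100 + 3·(-90) − 5·(-571) = 2990
Policy B (Y + 77):
  B = 35
  H = 100
  Y = 15 − 3·35 (+77 from intervention) = -13
  T = 43 + 5·35 − 5·100 + 3·(-13) = -321
  S = 105 + 3·100 + 3·(-13) − 5·(-321) = 1971
Policy C (B − 45):
  B = 35 − 45 = -10
  H = 100
  Y = 15 − 3·(-10) = 45
  T = 43 + 5·(-10) − 5·100 + 3·45 = -372
  S = 105 + 3·100 + 3·45 − 5·(-372) = 2400
Comparing — Policy A: S=2990, Policy B: S=1971, Policy C: S=2400. Lowest is 1971 (Policy B).

1971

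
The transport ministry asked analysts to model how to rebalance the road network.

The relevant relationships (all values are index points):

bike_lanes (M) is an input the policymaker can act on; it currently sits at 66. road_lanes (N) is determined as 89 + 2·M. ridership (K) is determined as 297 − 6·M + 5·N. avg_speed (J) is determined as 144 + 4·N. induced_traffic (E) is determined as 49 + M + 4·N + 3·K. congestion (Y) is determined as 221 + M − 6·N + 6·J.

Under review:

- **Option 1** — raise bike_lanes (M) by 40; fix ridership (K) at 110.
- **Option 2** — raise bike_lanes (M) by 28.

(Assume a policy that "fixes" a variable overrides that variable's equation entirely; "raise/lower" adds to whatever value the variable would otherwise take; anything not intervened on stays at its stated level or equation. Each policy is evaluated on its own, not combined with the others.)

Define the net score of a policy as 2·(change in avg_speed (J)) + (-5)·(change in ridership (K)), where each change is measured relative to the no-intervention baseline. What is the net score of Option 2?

Baseline:
  M = 66
  N = 89 + 2·66 = 221
  K = 297 − 6·66 + 5·221 = 1006
  J = 144 + 4·221 = 1028
Option 2 (M + 28):
  M = 66 + 28 = 94
  N = 89 + 2·94 = 277
  K = 297 − 6·94 + 5·277 = 1118
  J = 144 + 4·277 = 1252
ΔJ = 1252 − 1028 = 224; ΔK = 1118 − 1006 = 112
Score = 2·224 + (-5)·112 = -112

-112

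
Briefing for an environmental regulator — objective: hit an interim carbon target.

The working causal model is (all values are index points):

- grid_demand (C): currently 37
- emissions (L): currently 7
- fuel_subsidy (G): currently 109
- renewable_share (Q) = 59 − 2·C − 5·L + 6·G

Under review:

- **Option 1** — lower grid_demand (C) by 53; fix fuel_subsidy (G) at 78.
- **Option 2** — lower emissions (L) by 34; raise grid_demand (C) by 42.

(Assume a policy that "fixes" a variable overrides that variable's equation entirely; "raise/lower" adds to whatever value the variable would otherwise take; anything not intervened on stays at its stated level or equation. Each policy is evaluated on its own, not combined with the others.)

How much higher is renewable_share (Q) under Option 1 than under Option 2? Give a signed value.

-166

Option 1 (C − 53, G := 78):
  C = 37 − 53 = -16
  L = 7
  G = 78
  Q = 59 − 2·(-16) − 5·7 + 6·78 = 524
Option 2 (L − 34, C + 42):
  C = 37 + 42 = 79
  L = 7 − 34 = -27
  G = 109
  Q = 59 − 2·79 − 5·(-27) + 6·109 = 690
Q: 524 − 690 = -166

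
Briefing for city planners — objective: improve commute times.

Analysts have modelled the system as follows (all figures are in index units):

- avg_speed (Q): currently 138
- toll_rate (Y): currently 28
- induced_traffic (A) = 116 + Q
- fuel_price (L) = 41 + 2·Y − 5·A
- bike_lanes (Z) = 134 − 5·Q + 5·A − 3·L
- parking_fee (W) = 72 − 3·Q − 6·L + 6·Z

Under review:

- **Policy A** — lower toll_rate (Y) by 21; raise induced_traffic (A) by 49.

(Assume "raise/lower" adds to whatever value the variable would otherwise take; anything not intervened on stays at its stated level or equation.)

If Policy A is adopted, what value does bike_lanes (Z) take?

Policy A (Y − 21, A + 49):
  Q = 138
  Y = 28 − 21 = 7
  A = 116 + 138 (+49 from intervention) = 303
  L = 41 + 2·7 − 5·303 = -1460
  Z = 134 − 5·138 + 5·303 − 3·(-1460) = 5339

5339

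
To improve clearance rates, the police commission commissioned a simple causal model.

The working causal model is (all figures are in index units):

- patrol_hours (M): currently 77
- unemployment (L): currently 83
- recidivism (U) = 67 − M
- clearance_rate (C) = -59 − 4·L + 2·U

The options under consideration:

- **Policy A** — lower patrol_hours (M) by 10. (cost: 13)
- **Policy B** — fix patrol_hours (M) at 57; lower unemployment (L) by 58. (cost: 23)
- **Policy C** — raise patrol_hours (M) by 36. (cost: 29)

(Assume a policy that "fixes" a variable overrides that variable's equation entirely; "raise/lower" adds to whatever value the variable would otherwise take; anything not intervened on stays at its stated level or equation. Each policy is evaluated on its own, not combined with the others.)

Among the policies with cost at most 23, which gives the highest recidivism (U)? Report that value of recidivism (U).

10

Policy A (M − 10):
  M = 77 − 10 = 67
  U = 67 − 67 = 0
Policy B (M := 57, L − 58):
  M = 57
  U = 67 − 57 = 10
Comparing — Policy A: U=0, Policy B: U=10. Highest is 10 (Policy B).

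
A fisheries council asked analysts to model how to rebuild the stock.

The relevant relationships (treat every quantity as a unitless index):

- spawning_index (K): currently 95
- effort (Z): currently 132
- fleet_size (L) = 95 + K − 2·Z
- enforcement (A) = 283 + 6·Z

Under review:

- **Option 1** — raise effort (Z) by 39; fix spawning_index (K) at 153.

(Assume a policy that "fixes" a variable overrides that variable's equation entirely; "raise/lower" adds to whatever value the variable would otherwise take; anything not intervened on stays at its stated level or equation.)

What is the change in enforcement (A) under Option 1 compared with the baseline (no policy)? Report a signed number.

Baseline:
  Z = 132
  A = 283 + 6·132 = 1075
Option 1 (Z + 39, K := 153):
  Z = 132 + 39 = 171
  A = 283 + 6·171 = 1309
Change in A: 1309 − 1075 = 234

234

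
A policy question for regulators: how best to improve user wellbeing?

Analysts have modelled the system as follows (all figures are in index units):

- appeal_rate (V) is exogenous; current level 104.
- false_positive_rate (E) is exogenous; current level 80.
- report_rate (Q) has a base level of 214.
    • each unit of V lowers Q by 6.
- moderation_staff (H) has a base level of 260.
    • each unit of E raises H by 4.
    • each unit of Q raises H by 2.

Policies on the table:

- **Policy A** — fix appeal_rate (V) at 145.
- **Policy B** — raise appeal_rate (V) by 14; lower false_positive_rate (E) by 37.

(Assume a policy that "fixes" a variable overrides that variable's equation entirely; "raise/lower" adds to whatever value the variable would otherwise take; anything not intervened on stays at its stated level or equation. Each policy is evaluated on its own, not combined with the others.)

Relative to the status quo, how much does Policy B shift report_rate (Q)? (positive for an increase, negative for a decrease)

-84

Baseline:
  V = 104
  Q = 214 − 6·104 = -410
Policy B (V + 14, E − 37):
  V = 104 + 14 = 118
  Q = 214 − 6·118 = -494
Change in Q: -494 − (-410) = -84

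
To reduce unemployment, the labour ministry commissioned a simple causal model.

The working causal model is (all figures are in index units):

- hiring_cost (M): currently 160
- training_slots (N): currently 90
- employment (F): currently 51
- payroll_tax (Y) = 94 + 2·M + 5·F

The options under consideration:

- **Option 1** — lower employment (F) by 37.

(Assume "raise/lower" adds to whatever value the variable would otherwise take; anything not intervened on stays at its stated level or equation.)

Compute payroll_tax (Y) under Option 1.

Option 1 (F − 37):
  M = 160
  F = 51 − 37 = 14
  Y = 94 + 2·160 + 5·14 = 484

484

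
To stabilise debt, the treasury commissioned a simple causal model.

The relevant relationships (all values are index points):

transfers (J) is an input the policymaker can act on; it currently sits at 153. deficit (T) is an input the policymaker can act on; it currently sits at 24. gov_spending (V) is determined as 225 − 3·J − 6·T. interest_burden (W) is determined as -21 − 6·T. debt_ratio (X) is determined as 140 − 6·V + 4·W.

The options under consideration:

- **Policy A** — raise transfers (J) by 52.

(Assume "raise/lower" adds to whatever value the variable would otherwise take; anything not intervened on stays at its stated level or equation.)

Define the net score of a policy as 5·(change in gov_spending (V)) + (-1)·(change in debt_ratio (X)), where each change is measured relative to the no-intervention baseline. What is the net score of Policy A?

-1716

Baseline:
  J = 153
  T = 24
  V = 225 − 3·153 − 6·24 = -378
  W = -21 − 6·24 = -165
  X = 140 − 6·(-378) + 4·(-165) = 1748
Policy A (J + 52):
  J = 153 + 52 = 205
  T = 24
  V = 225 − 3·205 − 6·24 = -534
  W = -21 − 6·24 = -165
  X = 140 − 6·(-534) + 4·(-165) = 2684
ΔV = -534 − (-378) = -156; ΔX = 2684 − 1748 = 936
Score = 5·(-156) + (-1)·936 = -1716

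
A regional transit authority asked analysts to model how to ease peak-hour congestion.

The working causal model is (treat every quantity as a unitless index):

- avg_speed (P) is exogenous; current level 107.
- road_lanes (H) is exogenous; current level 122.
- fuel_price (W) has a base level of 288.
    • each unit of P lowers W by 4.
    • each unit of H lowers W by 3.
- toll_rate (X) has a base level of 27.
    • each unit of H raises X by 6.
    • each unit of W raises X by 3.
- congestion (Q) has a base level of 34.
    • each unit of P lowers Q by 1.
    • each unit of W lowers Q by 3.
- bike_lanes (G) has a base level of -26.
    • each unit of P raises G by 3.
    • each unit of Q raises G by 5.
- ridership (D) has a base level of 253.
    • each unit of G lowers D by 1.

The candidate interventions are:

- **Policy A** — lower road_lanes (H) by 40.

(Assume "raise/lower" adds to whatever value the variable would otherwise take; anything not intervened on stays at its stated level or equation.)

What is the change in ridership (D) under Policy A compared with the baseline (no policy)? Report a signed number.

1800

Baseline:
  P = 107
  H = 122
  W = 288 − 4·107 − 3·122 = -506
  Q = 34 − 107 − 3·(-506) = 1445
  G = -26 + 3·107 + 5·1445 = 7520
  D = 253 − 7520 = -7267
Policy A (H − 40):
  P = 107
  H = 122 − 40 = 82
  W = 288 − 4·107 − 3·82 = -386
  Q = 34 − 107 − 3·(-386) = 1085
  G = -26 + 3·107 + 5·1085 = 5720
  D = 253 − 5720 = -5467
Change in D: -5467 − (-7267) = 1800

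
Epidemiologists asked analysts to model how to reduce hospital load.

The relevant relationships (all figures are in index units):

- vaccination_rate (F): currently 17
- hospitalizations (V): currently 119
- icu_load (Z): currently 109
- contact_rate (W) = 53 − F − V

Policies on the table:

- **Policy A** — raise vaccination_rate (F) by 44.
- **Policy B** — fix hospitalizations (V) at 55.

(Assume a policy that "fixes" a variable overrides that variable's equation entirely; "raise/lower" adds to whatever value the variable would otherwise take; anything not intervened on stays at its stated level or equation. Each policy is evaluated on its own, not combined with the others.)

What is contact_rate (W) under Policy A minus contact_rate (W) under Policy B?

Policy A (F + 44):
  F = 17 + 44 = 61
  V = 119
  W = 53 − 61 − 119 = -127
Policy B (V := 55):
  F = 17
  V = 55
  W = 53 − 17 − 55 = -19
W: -127 − (-19) = -108

-108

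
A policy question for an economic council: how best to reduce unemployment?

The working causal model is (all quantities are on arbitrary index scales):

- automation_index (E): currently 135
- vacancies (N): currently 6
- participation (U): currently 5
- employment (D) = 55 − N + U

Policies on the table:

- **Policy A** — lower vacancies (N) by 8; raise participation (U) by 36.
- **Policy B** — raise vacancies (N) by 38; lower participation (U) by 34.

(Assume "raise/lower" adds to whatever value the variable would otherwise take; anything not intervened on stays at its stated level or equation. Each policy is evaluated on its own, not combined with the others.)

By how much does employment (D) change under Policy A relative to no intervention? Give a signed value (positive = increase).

Baseline:
  N = 6
  U = 5
  D = 55 − 6 + 5 = 54
Policy A (N − 8, U + 36):
  N = 6 − 8 = -2
  U = 5 + 36 = 41
  D = 55 − (-2) + 41 = 98
Change in D: 98 − 54 = 44

44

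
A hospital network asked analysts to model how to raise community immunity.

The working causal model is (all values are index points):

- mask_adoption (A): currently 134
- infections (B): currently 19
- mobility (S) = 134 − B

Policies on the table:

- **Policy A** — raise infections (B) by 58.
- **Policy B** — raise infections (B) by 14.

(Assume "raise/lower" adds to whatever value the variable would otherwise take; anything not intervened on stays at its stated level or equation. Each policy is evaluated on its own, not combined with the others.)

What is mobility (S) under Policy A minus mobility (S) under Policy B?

Policy A (B + 58):
  B = 19 + 58 = 77
  S = 134 − 77 = 57
Policy B (B + 14):
  B = 19 + 14 = 33
  S = 134 − 33 = 101
S: 57 − 101 = -44

-44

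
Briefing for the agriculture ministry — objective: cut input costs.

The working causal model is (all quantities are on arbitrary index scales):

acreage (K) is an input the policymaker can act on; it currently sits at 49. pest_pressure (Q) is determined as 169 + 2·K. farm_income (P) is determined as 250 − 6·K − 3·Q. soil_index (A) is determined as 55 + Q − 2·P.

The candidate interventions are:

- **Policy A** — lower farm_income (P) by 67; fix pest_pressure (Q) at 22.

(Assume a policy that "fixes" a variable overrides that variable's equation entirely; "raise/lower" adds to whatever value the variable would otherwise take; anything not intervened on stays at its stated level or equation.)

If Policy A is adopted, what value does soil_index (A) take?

431

Policy A (P − 67, Q := 22):
  K = 49
  Q = 22
  P = 250 − 6·49 − 3·22 (−67 from intervention) = -177
  A = 55 + 22 − 2·(-177) = 431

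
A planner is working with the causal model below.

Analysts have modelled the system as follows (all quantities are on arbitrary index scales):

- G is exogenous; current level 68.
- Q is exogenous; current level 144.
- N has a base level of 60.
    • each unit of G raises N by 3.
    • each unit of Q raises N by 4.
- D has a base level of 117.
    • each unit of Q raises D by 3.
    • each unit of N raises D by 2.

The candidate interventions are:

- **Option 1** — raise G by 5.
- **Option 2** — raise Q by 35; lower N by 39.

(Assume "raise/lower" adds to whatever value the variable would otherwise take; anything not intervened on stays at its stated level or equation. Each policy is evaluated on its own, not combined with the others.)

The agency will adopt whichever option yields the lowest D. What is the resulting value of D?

Option 1 (G + 5):
  G = 68 + 5 = 73
  Q = 144
  N = 60 + 3·73 + 4·144 = 855
  D = 117 + 3·144 + 2·855 = 2259
Option 2 (Q + 35, N − 39):
  G = 68
  Q = 144 + 35 = 179
  N = 60 + 3·68 + 4·179 (−39 from intervention) = 941
  D = 117 + 3·179 + 2·941 = 2536
Comparing — Option 1: D=2259, Option 2: D=2536. Lowest is 2259 (Option 1).

2259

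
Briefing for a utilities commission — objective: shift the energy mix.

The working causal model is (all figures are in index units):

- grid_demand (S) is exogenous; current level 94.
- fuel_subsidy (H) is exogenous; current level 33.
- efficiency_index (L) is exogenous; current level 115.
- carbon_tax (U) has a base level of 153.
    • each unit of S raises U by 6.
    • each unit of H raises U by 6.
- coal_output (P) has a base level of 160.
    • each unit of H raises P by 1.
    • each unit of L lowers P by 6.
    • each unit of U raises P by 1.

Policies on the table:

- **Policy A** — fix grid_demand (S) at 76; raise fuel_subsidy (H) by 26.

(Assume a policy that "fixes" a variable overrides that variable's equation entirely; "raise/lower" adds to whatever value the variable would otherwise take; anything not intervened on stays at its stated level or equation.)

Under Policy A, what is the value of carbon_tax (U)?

963

Policy A (S := 76, H + 26):
  S = 76
  H = 33 + 26 = 59
  U = 153 + 6·76 + 6·59 = 963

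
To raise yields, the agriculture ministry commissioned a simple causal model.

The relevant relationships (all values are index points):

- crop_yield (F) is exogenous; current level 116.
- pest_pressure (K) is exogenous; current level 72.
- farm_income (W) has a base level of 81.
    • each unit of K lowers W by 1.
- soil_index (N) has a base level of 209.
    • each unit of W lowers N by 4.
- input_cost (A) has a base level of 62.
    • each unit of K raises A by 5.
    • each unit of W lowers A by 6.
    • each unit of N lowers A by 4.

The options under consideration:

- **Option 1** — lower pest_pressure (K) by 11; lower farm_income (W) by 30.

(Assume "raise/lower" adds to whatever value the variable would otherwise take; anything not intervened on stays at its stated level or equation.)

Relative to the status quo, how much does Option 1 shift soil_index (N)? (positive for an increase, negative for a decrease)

76

Baseline:
  K = 72
  W = 81 − 72 = 9
  N = 209 − 4·9 = 173
Option 1 (K − 11, W − 30):
  K = 72 − 11 = 61
  W = 81 − 61 (−30 from intervention) = -10
  N = 209 − 4·(-10) = 249
Change in N: 249 − 173 = 76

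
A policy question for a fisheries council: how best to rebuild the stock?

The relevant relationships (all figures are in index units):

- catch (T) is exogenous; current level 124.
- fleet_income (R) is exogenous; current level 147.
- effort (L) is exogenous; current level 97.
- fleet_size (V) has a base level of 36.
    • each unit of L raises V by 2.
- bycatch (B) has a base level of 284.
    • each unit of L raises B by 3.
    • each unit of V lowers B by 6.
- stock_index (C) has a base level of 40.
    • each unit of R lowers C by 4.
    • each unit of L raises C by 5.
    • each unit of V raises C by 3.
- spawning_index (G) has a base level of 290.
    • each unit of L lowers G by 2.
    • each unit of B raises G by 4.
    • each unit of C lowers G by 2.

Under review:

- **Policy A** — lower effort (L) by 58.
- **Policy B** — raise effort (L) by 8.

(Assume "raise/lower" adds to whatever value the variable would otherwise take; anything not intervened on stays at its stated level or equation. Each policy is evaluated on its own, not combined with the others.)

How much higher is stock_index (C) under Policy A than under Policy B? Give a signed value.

-726

Policy A (L − 58):
  R = 147
  L = 97 − 58 = 39
  V = 36 + 2·39 = 114
  C = 40 − 4·147 + 5·39 + 3·114 = -11
Policy B (L + 8):
  R = 147
  L = 97 + 8 = 105
  V = 36 + 2·105 = 246
  C = 40 − 4·147 + 5·105 + 3·246 = 715
C: -11 − 715 = -726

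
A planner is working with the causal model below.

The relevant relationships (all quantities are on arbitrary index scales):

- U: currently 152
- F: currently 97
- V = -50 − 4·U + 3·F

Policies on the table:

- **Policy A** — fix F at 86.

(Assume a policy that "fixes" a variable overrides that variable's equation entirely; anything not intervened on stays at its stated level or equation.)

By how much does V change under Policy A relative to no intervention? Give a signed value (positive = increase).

-33

Baseline:
  U = 152
  F = 97
  V = -50 − 4·152 + 3·97 = -367
Policy A (F := 86):
  U = 152
  F = 86
  V = -50 − 4·152 + 3·86 = -400
Change in V: -400 − (-367) = -33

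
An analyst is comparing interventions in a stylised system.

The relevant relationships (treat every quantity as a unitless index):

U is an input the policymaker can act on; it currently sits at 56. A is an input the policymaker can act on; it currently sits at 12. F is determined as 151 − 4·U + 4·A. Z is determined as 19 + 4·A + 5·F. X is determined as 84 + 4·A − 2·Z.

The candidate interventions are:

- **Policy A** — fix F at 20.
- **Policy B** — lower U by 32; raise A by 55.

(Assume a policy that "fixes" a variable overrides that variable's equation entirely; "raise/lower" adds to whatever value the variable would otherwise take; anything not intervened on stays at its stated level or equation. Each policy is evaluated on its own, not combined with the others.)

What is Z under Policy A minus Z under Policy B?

-1735

Policy A (F := 20):
  U = 56
  A = 12
  F = 20
  Z = 19 + 4·12 + 5·20 = 167
Policy B (U − 32, A + 55):
  U = 56 − 32 = 24
  A = 12 + 55 = 67
  F = 151 − 4·24 + 4·67 = 323
  Z = 19 + 4·67 + 5·323 = 1902
Z: 167 − 1902 = -1735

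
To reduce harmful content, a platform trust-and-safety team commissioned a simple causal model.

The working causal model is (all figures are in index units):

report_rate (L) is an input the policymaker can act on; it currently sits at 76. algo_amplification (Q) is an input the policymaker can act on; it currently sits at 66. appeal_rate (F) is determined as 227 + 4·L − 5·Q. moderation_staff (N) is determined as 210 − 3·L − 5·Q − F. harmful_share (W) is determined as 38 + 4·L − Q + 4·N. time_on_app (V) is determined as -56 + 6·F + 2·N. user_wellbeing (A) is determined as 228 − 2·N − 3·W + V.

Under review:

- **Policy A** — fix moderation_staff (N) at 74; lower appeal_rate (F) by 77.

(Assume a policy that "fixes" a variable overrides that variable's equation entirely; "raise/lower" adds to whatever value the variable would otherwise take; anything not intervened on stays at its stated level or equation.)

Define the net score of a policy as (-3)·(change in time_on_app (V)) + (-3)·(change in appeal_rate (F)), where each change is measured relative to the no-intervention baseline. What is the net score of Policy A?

Baseline:
  L = 76
  Q = 66
  F = 227 + 4·76 − 5·66 = 201
  N = 210 − 3·76 − 5·66 − 201 = -549
  V = -56 + 6·201 + 2·(-549) = 52
Policy A (N := 74, F − 77):
  L = 76
  Q = 66
  F = 227 + 4·76 − 5·66 (−77 from intervention) = 124
  N = 74
  V = -56 + 6·124 + 2·74 = 836
ΔV = 836 − 52 = 784; ΔF = 124 − 201 = -77
Score = (-3)·784 + (-3)·(-77) = -2121

-2121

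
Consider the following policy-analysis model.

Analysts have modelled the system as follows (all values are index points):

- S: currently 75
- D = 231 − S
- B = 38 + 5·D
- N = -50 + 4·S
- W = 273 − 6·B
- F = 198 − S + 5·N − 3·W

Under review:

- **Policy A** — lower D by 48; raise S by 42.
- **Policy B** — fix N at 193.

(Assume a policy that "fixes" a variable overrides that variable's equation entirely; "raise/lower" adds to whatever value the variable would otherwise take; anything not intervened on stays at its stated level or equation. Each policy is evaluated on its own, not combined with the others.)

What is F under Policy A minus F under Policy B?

-7017

Policy A (D − 48, S + 42):
  S = 75 + 42 = 117
  D = 231 − 117 (−48 from intervention) = 66
  B = 38 + 5·66 = 368
  N = -50 + 4·117 = 418
  W = 273 − 6·368 = -1935
  F = 198 − 117 + 5·418 − 3·(-1935) = 7976
Policy B (N := 193):
  S = 75
  D = 231 − 75 = 156
  B = 38 + 5·156 = 818
  N = 193
  W = 273 − 6·818 = -4635
  F = 198 − 75 + 5·193 − 3·(-4635) = 14993
F: 7976 − 14993 = -7017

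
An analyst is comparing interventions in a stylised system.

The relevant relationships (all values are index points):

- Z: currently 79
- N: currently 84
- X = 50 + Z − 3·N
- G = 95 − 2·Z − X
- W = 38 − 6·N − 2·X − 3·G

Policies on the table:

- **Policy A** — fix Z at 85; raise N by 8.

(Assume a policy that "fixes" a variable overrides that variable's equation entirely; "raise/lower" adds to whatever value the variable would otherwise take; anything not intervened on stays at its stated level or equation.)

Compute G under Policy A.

Policy A (Z := 85, N + 8):
  Z = 85
  N = 84 + 8 = 92
  X = 50 + 85 − 3·92 = -141
  G = 95 − 2·85 − (-141) = 66

66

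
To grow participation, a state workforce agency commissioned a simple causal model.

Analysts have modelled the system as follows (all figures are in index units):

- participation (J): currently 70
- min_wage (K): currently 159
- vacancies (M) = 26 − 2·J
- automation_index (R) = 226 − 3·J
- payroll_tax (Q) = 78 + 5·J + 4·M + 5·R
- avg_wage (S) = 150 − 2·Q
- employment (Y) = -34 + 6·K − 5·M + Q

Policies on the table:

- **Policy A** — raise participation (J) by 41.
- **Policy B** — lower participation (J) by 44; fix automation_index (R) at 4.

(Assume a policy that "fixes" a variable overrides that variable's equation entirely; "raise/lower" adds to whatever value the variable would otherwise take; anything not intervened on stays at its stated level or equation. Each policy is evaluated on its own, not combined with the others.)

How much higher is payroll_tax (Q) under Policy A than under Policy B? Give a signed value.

-810

Policy A (J + 41):
  J = 70 + 41 = 111
  M = 26 − 2·111 = -196
  R = 226 − 3·111 = -107
  Q = 78 + 5·111 + 4·(-196) + 5·(-107) = -686
Policy B (J − 44, R := 4):
  J = 70 − 44 = 26
  M = 26 − 2·26 = -26
  R = 4
  Q = 78 + 5·26 + 4·(-26) + 5·4 = 124
Q: -686 − 124 = -810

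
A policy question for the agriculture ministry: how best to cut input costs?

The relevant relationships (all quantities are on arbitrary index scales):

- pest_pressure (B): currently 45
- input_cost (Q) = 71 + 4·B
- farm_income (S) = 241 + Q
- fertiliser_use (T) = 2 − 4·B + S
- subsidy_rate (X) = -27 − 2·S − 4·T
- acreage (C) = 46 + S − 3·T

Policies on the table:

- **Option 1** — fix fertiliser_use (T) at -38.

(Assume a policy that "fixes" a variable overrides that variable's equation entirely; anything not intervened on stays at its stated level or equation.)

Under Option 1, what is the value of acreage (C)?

Option 1 (T := -38):
  B = 45
  Q = 71 + 4·45 = 251
  S = 241 + 251 = 492
  T = -38
  C = 46 + 492 − 3·(-38) = 652

652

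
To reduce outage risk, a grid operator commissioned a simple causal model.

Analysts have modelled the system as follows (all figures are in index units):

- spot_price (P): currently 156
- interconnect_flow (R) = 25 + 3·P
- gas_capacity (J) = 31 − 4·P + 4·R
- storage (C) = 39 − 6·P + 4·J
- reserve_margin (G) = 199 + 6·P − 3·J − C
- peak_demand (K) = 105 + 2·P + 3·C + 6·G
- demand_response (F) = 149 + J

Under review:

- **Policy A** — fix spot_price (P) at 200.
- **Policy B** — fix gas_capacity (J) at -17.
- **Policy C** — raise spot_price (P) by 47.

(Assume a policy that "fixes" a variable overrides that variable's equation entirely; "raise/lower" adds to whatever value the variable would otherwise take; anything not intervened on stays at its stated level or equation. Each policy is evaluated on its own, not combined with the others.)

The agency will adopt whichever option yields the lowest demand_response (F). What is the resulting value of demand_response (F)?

Policy A (P := 200):
  P = 200
  R = 25 + 3·200 = 625
  J = 31 − 4·200 + 4·625 = 1731
  F = 149 + 1731 = 1880
Policy B (J := -17):
  P = 156
  R = 25 + 3·156 = 493
  J = -17
  F = 149 + (-17) = 132
Policy C (P + 47):
  P = 156 + 47 = 203
  R = 25 + 3·203 = 634
  J = 31 − 4·203 + 4·634 = 1755
  F = 149 + 1755 = 1904
Comparing — Policy A: F=1880, Policy B: F=132, Policy C: F=1904. Lowest is 132 (Policy B).

132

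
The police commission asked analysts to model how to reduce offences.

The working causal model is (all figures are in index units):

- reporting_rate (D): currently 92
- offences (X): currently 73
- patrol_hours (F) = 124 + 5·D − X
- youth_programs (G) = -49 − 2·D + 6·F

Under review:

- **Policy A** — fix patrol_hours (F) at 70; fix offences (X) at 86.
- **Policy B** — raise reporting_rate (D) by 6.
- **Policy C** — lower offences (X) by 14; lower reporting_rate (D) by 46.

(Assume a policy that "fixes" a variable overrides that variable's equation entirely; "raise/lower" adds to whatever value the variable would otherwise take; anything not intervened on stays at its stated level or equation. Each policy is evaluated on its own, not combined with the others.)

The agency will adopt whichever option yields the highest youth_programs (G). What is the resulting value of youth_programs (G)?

3001

Policy A (F := 70, X := 86):
  D = 92
  X = 86
  F = 70
  G = -49 − 2·92 + 6·70 = 187
Policy B (D + 6):
  D = 92 + 6 = 98
  X = 73
  F = 124 + 5·98 − 73 = 541
  G = -49 − 2·98 + 6·541 = 3001
Policy C (X − 14, D − 46):
  D = 92 − 46 = 46
  X = 73 − 14 = 59
  F = 124 + 5·46 − 59 = 295
  G = -49 − 2·46 + 6·295 = 1629
Comparing — Policy A: G=187, Policy B: G=3001, Policy C: G=1629. Highest is 3001 (Policy B).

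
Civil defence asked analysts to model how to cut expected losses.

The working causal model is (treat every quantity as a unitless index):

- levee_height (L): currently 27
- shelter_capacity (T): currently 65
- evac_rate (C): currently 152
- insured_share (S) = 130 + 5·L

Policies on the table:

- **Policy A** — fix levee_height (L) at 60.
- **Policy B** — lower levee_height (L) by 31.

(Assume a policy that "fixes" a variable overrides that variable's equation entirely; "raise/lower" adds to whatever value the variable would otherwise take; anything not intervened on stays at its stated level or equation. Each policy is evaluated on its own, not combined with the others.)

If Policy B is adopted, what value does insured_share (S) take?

Policy B (L − 31):
  L = 27 − 31 = -4
  S = 130 + 5·(-4) = 110

110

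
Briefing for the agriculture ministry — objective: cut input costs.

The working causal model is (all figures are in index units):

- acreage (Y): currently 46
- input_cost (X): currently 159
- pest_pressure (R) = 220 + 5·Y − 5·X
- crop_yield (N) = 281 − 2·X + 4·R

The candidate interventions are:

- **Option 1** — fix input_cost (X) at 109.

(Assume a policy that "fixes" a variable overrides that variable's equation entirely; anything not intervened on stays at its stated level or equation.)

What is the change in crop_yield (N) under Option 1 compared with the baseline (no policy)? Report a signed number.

Baseline:
  Y = 46
  X = 159
  R = 220 + 5·46 − 5·159 = -345
  N = 281 − 2·159 + 4·(-345) = -1417
Option 1 (X := 109):
  Y = 46
  X = 109
  R = 220 + 5·46 − 5·109 = -95
  N = 281 − 2·109 + 4·(-95) = -317
Change in N: -317 − (-1417) = 1100

1100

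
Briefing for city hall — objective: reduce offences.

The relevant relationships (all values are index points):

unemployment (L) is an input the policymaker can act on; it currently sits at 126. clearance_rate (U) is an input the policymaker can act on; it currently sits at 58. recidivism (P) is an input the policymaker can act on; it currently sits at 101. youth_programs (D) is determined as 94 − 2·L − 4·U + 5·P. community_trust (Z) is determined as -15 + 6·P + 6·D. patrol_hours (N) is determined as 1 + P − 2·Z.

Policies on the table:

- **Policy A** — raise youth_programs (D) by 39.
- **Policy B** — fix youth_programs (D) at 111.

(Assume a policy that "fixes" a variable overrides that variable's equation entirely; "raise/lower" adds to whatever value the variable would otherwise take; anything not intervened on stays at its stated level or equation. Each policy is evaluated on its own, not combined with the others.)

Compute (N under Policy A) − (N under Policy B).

-516

Policy A (D + 39):
  L = 126
  U = 58
  P = 101
  D = 94 − 2·126 − 4·58 + 5·101 (+39 from intervention) = 154
  Z = -15 + 6·101 + 6·154 = 1515
  N = 1 + 101 − 2·1515 = -2928
Policy B (D := 111):
  L = 126
  U = 58
  P = 101
  D = 111
  Z = -15 + 6·101 + 6·111 = 1257
  N = 1 + 101 − 2·1257 = -2412
N: -2928 − (-2412) = -516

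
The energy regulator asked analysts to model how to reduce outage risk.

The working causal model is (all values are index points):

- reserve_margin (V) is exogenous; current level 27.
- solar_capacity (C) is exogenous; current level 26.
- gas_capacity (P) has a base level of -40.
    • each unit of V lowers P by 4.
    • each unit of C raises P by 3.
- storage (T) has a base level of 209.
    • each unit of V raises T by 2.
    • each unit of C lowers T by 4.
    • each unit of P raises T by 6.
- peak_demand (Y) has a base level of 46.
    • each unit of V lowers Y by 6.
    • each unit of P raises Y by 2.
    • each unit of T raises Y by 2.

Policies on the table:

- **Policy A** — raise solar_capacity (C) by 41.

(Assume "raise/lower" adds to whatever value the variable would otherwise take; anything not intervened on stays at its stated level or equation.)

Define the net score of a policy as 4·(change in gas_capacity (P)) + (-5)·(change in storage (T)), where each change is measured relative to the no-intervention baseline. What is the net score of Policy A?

-2378

Baseline:
  V = 27
  C = 26
  P = -40 − 4·27 + 3·26 = -70
  T = 209 + 2·27 − 4·26 + 6·(-70) = -261
Policy A (C + 41):
  V = 27
  C = 26 + 41 = 67
  P = -40 − 4·27 + 3·67 = 53
  T = 209 + 2·27 − 4·67 + 6·53 = 313
ΔP = 53 − (-70) = 123; ΔT = 313 − (-261) = 574
Score = 4·123 + (-5)·574 = -2378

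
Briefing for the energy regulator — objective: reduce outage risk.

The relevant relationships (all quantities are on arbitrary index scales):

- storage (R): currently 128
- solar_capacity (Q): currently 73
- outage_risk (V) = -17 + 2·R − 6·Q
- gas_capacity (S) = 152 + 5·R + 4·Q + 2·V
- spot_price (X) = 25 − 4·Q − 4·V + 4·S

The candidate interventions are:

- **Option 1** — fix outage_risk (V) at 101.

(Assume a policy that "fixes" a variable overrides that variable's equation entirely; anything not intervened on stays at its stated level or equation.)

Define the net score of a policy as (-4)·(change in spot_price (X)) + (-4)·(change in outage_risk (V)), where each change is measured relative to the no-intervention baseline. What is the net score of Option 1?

-6000

Baseline:
  R = 128
  Q = 73
  V = -17 + 2·128 − 6·73 = -199
  S = 152 + 5·128 + 4·73 + 2·(-199) = 686
  X = 25 − 4·73 − 4·(-199) + 4·686 = 3273
Option 1 (V := 101):
  R = 128
  Q = 73
  V = 101
  S = 152 + 5·128 + 4·73 + 2·101 = 1286
  X = 25 − 4·73 − 4·101 + 4·1286 = 4473
ΔX = 4473 − 3273 = 1200; ΔV = 101 − (-199) = 300
Score = (-4)·1200 + (-4)·300 = -6000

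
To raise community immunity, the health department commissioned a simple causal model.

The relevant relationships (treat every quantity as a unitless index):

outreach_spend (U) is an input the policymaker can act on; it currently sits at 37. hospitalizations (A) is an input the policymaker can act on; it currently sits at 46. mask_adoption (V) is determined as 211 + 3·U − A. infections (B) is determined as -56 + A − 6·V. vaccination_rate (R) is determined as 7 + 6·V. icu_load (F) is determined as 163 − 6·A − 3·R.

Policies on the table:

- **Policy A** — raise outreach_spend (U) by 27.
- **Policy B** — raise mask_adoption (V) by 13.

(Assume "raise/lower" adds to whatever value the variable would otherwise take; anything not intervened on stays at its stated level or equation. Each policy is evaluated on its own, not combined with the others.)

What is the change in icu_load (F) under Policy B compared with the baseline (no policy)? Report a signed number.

Baseline:
  U = 37
  A = 46
  V = 211 + 3·37 − 46 = 276
  R = 7 + 6·276 = 1663
  F = 163 − 6·46 − 3·1663 = -5102
Policy B (V + 13):
  U = 37
  A = 46
  V = 211 + 3·37 − 46 (+13 from intervention) = 289
  R = 7 + 6·289 = 1741
  F = 163 − 6·46 − 3·1741 = -5336
Change in F: -5336 − (-5102) = -234

-234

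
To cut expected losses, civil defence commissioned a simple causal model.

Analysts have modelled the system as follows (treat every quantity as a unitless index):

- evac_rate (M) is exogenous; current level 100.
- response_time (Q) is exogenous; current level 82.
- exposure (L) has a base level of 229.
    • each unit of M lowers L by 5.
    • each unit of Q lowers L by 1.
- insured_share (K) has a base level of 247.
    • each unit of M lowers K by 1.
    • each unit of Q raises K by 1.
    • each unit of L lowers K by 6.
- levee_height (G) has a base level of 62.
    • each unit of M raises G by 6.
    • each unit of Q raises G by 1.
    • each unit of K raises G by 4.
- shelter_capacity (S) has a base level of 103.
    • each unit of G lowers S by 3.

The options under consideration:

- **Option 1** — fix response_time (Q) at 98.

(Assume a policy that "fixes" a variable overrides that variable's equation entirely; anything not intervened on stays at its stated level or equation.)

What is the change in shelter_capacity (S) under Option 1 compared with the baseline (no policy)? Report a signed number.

-1392

Baseline:
  M = 100
  Q = 82
  L = 229 − 5·100 − 82 = -353
  K = 247 − 100 + 82 − 6·(-353) = 2347
  G = 62 + 6·100 + 82 + 4·2347 = 10132
  S = 103 − 3·10132 = -30293
Option 1 (Q := 98):
  M = 100
  Q = 98
  L = 229 − 5·100 − 98 = -369
  K = 247 − 100 + 98 − 6·(-369) = 2459
  G = 62 + 6·100 + 98 + 4·2459 = 10596
  S = 103 − 3·10596 = -31685
Change in S: -31685 − (-30293) = -1392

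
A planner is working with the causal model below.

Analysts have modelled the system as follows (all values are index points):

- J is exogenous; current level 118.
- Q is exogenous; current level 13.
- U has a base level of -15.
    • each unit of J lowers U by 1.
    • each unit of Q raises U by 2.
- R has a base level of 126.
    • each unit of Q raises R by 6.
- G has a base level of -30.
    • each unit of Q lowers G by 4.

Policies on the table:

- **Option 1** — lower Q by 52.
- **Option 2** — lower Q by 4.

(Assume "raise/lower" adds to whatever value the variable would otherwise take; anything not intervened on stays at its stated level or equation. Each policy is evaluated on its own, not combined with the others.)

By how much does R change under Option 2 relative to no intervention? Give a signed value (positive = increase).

Baseline:
  Q = 13
  R = 126 + 6·13 = 204
Option 2 (Q − 4):
  Q = 13 − 4 = 9
  R = 126 + 6·9 = 180
Change in R: 180 − 204 = -24

-24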